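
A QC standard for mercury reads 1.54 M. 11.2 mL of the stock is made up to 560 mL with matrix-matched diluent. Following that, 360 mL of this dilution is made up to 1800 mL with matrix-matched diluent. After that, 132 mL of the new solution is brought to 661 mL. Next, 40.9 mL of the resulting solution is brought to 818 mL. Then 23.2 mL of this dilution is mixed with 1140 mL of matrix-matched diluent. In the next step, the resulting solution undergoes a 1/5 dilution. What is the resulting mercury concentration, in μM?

0.245 μM

Overall dilution factor = 50 × 5 × 5.008 × 20 × 50.14 × 5 = 6.28 × 10⁶.
1.54 M / 6.28 × 10⁶ = 2.45 × 10⁻⁷ M = 0.245 μM.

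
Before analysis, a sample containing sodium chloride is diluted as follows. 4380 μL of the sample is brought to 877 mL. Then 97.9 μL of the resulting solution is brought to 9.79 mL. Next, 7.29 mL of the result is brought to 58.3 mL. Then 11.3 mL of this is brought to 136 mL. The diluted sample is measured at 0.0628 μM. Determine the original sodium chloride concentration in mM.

Overall dilution factor = 200.2 × 100 × 7.997 × 12.04 = 1.93 × 10⁶.
Original = 0.0628 μM × 1.93 × 10⁶ = 1.21 × 10⁵ μM = 121 mM.

121 mM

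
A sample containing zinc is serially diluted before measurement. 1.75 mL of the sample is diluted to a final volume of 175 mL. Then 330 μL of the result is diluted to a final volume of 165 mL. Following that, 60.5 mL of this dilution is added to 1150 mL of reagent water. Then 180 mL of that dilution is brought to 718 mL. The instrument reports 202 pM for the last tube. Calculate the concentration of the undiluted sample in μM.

Overall dilution factor = 100 × 500 × 20.01 × 3.989 = 3.99 × 10⁶.
Original = 202 pM × 3.99 × 10⁶ = 8.06 × 10⁸ pM = 806 μM.

806 μM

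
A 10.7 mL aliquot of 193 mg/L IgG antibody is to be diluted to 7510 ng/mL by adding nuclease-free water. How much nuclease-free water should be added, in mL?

264 mL

7510 ng/mL = 7.51 mg/L.
V₂ = C₁V₁/C₂ = 193 × 10.7 / 7.51 = 275 mL.
Diluent to add = V₂ − V₁ = 275 − 10.7 = 264 mL.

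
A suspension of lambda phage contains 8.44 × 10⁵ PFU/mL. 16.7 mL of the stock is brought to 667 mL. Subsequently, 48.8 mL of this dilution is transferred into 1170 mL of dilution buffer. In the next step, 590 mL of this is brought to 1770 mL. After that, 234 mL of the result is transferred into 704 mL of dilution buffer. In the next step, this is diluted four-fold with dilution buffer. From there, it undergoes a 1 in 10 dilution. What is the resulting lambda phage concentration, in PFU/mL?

Overall dilution factor = 39.94 × 24.98 × 3 × 4.009 × 4 × 10 = 4.80 × 10⁵.
8.44 × 10⁵ PFU/mL / 4.80 × 10⁵ = 1.76 PFU/mL.

1.76 PFU/mL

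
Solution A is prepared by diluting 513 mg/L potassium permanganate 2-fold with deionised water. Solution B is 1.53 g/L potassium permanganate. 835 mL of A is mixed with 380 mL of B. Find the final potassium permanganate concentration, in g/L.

0.655 g/L

C_A = 513 mg/L / 2 = 256 mg/L.
C_B = 1.53 g/L = 1530 mg/L.
C_mix = (C_A·V_A + C_B·V_B)/(V_A + V_B) = (256×835 + 1530×380) / 1215 = 655 mg/L = 0.655 g/L.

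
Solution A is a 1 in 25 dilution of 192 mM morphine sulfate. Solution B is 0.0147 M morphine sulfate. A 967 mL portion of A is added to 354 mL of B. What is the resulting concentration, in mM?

C_A = 192 mM / 25 = 7.68 mM.
C_B = 0.0147 M = 14.7 mM.
C_mix = (C_A·V_A + C_B·V_B)/(V_A + V_B) = (7.68×967 + 14.7×354) / 1321 = 9.56 mM.

9.56 mM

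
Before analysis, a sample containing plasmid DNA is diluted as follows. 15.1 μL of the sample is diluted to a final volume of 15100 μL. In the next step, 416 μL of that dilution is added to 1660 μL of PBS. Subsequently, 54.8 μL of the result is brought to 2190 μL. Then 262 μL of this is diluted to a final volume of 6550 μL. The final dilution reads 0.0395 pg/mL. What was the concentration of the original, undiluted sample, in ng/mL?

197 ng/mL

Overall dilution factor = 1000 × 4.990 × 39.96 × 25 = 4.99 × 10⁶.
Original = 0.0395 pg/mL × 4.99 × 10⁶ = 1.97 × 10⁵ pg/mL = 197 ng/mL.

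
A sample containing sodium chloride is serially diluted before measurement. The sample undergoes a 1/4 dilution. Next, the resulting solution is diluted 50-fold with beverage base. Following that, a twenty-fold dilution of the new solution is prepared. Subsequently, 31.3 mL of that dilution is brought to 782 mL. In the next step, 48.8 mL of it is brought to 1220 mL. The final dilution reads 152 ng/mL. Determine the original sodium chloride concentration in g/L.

Overall dilution factor = 4 × 50 × 20 × 24.98 × 25 = 2.50 × 10⁶.
Original = 152 ng/mL × 2.50 × 10⁶ = 3.80 × 10⁸ ng/mL = 380 g/L.

380 g/L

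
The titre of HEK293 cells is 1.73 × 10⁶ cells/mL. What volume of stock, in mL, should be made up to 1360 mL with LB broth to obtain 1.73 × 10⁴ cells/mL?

13.6 mL

V₁ = C₂V₂/C₁ = 1.73 × 10⁴ × 1360 / 1.73 × 10⁶ = 13.6 mL.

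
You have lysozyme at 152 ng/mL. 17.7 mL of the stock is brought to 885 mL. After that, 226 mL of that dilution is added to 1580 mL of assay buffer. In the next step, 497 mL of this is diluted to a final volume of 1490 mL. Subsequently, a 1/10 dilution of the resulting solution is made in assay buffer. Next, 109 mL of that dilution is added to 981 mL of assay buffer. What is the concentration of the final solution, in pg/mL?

1.27 pg/mL

Overall dilution factor = 50 × 7.991 × 2.998 × 10 × 10 = 1.20 × 10⁵.
152 ng/mL / 1.20 × 10⁵ = 1.27 × 10⁻³ ng/mL = 1.27 pg/mL.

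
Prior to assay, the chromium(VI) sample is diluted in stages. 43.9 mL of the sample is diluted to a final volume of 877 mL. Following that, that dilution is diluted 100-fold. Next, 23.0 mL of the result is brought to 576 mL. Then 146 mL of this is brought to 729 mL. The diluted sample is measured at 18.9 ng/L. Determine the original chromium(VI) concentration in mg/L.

Overall dilution factor = 19.98 × 100 × 25.04 × 4.993 = 2.50 × 10⁵.
Original = 18.9 ng/L × 2.50 × 10⁵ = 4.72 × 10⁶ ng/L = 4.72 mg/L.

4.72 mg/L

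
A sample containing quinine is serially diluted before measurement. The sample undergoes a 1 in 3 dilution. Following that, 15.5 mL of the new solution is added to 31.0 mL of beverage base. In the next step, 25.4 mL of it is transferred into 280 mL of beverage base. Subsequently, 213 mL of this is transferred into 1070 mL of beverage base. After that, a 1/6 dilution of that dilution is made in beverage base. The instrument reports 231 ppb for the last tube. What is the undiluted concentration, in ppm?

903 ppm

Overall dilution factor = 3 × 3 × 12.02 × 6.023 × 6 = 3911.
Original = 231 ppb × 3911 = 9.03 × 10⁵ ppb = 903 ppm.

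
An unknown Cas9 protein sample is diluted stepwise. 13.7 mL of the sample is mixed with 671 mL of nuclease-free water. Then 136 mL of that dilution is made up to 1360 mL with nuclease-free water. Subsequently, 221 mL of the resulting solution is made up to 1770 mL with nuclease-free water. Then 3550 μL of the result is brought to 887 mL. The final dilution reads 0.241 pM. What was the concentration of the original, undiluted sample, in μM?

Overall dilution factor = 49.98 × 10 × 8.009 × 249.9 = 1.00 × 10⁶.
Original = 0.241 pM × 1.00 × 10⁶ = 2.41 × 10⁵ pM = 0.241 μM.

0.241 μM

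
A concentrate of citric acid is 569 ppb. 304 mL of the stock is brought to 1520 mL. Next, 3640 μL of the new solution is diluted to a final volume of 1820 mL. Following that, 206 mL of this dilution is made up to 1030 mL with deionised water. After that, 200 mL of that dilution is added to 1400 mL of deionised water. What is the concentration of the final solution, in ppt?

Overall dilution factor = 5 × 500 × 5 × 8 = 1.00 × 10⁵.
569 ppb / 1.00 × 10⁵ = 5.69 × 10⁻³ ppb = 5.69 ppt.

5.69 ppt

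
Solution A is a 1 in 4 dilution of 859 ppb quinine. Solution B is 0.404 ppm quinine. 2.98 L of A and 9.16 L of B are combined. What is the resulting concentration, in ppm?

C_A = 859 ppb / 4 = 215 ppb.
C_B = 0.404 ppm = 404 ppb.
C_mix = (C_A·V_A + C_B·V_B)/(V_A + V_B) = (215×2.98 + 404×9.16) / 12.14 = 358 ppb = 0.358 ppm.

0.358 ppm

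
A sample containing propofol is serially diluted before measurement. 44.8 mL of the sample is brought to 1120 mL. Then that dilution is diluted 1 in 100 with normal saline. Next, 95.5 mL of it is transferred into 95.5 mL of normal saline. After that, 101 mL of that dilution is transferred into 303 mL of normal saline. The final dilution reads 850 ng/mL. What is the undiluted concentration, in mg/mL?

Overall dilution factor = 25 × 100 × 2 × 4 = 2.00 × 10⁴.
Original = 850 ng/mL × 2.00 × 10⁴ = 1.70 × 10⁷ ng/mL = 17.0 mg/mL.

17.0 mg/mL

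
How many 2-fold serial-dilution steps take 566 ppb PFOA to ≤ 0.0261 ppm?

5

Need 2ⁿ ≥ 21.7, so n ≥ log(21.7)/log(2) = 4.44.
Minimum whole steps: n = 5.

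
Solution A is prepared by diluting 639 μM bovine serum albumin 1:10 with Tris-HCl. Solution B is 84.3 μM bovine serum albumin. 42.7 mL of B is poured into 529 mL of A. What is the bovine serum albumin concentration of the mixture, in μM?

C_A = 639 μM / 10 = 63.9 μM.
C_mix = (C_A·V_A + C_B·V_B)/(V_A + V_B) = (63.9×529 + 84.3×42.7) / 571.7 = 65.4 μM.

65.4 μM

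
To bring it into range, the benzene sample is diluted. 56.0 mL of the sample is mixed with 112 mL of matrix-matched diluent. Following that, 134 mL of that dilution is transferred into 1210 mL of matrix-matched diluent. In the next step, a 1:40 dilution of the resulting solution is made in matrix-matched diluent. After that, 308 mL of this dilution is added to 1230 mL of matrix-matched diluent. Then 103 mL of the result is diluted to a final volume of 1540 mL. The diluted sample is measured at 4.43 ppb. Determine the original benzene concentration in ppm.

398 ppm

Overall dilution factor = 3 × 10.03 × 40 × 4.994 × 14.95 = 8.99 × 10⁴.
Original = 4.43 ppb × 8.99 × 10⁴ = 3.98 × 10⁵ ppb = 398 ppm.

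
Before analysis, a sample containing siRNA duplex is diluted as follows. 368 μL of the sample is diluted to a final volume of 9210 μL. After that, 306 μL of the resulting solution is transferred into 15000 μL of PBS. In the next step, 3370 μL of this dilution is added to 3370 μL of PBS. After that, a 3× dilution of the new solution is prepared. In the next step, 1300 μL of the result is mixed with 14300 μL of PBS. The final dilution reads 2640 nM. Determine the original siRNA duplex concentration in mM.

Overall dilution factor = 25.03 × 50.02 × 2 × 3 × 12 = 9.01 × 10⁴.
Original = 2640 nM × 9.01 × 10⁴ = 2.38 × 10⁸ nM = 238 mM.

238 mM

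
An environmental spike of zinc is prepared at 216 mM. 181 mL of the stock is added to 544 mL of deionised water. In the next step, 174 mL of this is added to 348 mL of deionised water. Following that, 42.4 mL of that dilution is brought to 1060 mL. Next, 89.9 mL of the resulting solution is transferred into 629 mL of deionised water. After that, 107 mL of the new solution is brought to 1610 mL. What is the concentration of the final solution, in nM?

5980 nM

Overall dilution factor = 4.006 × 3 × 25 × 7.997 × 15.05 = 3.61 × 10⁴.
216 mM / 3.61 × 10⁴ = 5.98 × 10⁻³ mM = 5980 nM.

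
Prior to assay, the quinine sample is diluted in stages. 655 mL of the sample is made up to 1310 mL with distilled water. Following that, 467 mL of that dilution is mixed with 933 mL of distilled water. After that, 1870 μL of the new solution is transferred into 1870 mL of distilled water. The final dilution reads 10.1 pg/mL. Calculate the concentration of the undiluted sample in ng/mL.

Overall dilution factor = 2 × 2.998 × 1001 = 6002.
Original = 10.1 pg/mL × 6002 = 6.06 × 10⁴ pg/mL = 60.6 ng/mL.

60.6 ng/mL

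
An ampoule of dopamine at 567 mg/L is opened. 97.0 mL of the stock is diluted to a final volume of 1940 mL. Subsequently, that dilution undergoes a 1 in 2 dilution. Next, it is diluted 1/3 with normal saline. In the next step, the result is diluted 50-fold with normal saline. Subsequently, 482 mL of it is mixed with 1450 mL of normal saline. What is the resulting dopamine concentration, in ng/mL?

Overall dilution factor = 20 × 2 × 3 × 50 × 4.008 = 2.40 × 10⁴.
567 mg/L / 2.40 × 10⁴ = 0.0236 mg/L = 23.6 ng/mL.

23.6 ng/mL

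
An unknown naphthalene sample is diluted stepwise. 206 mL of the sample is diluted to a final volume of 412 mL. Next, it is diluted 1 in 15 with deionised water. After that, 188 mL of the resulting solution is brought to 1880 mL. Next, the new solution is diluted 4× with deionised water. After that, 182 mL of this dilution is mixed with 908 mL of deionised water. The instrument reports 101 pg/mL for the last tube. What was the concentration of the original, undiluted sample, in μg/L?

726 μg/L

Overall dilution factor = 2 × 15 × 10 × 4 × 5.989 = 7187.
Original = 101 pg/mL × 7187 = 7.26 × 10⁵ pg/mL = 726 μg/L.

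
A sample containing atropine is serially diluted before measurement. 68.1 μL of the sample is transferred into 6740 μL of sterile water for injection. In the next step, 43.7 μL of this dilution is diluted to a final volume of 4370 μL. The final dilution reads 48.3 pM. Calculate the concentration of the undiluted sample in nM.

Overall dilution factor = 99.97 × 100 = 9997.
Original = 48.3 pM × 9997 = 4.83 × 10⁵ pM = 483 nM.

483 nM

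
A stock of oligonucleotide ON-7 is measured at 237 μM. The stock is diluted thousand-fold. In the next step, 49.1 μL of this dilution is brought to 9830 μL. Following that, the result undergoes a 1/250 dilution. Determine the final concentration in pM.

Overall dilution factor = 1000 × 200.2 × 250 = 5.01 × 10⁷.
237 μM / 5.01 × 10⁷ = 4.74 × 10⁻⁶ μM = 4.74 pM.

4.74 pM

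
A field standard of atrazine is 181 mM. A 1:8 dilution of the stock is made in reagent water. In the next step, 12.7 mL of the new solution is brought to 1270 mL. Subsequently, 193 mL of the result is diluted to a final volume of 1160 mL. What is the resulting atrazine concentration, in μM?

Overall dilution factor = 8 × 100 × 6.010 = 4808.
181 mM / 4808 = 0.0376 mM = 37.6 μM.

37.6 μM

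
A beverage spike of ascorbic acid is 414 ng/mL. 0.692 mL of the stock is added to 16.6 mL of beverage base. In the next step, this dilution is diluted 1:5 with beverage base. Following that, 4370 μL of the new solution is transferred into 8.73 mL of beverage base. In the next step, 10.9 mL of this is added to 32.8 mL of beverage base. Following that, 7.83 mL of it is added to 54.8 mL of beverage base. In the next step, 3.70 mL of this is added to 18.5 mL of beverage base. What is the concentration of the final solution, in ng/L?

Overall dilution factor = 24.99 × 5 × 2.998 × 4.009 × 7.999 × 6 = 7.21 × 10⁴.
414 ng/mL / 7.21 × 10⁴ = 5.74 × 10⁻³ ng/mL = 5.74 ng/L.

5.74 ng/L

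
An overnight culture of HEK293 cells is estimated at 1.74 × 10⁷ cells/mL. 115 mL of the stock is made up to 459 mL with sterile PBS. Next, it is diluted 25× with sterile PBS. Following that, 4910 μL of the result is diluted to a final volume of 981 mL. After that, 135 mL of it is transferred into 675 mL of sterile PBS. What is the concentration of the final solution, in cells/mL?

Overall dilution factor = 3.991 × 25 × 199.8 × 6 = 1.20 × 10⁵.
1.74 × 10⁷ cells/mL / 1.20 × 10⁵ = 145 cells/mL.

145 cells/mL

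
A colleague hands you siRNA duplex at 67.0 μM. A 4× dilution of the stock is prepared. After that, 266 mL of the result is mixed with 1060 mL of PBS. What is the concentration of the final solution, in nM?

3360 nM

Overall dilution factor = 4 × 4.985 = 19.9.
67.0 μM / 19.9 = 3.36 μM = 3360 nM.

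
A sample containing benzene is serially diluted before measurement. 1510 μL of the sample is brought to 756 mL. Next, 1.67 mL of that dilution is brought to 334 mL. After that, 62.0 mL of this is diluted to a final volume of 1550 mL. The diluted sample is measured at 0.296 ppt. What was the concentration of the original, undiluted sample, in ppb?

741 ppb

Overall dilution factor = 500.7 × 200 × 25 = 2.50 × 10⁶.
Original = 0.296 ppt × 2.50 × 10⁶ = 7.41 × 10⁵ ppt = 741 ppb.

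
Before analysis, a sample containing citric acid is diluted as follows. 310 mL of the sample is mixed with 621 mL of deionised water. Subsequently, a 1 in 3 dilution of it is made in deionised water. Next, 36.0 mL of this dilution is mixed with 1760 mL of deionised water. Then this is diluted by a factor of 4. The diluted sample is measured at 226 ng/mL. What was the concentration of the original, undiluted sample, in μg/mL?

Overall dilution factor = 3.003 × 3 × 49.89 × 4 = 1798.
Original = 226 ng/mL × 1798 = 4.06 × 10⁵ ng/mL = 406 μg/mL.

406 μg/mL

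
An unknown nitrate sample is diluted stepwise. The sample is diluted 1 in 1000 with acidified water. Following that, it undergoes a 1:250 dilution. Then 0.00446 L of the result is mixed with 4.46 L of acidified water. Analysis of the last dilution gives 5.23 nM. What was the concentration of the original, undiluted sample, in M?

1.31 M

Overall dilution factor = 1000 × 250 × 1001 = 2.50 × 10⁸.
Original = 5.23 nM × 2.50 × 10⁸ = 1.31 × 10⁹ nM = 1.31 M.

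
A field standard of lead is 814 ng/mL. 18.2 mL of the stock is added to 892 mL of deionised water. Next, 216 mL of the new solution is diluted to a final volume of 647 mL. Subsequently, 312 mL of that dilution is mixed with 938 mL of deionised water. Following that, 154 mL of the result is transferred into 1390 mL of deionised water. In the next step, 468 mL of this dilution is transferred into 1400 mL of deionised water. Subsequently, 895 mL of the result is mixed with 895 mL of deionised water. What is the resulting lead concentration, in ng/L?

16.9 ng/L

Overall dilution factor = 50.01 × 2.995 × 4.006 × 10.03 × 3.991 × 2 = 4.80 × 10⁴.
814 ng/mL / 4.80 × 10⁴ = 0.0169 ng/mL = 16.9 ng/L.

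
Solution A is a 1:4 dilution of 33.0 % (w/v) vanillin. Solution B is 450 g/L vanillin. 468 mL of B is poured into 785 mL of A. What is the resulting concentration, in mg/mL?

220 mg/mL

C_A = 33.0 % (w/v) / 4 = 8.25 % (w/v).
C_B = 450 g/L = 45.0 % (w/v).
C_mix = (C_A·V_A + C_B·V_B)/(V_A + V_B) = (8.25×785 + 45.0×468) / 1253 = 22.0 % (w/v) = 220 mg/mL.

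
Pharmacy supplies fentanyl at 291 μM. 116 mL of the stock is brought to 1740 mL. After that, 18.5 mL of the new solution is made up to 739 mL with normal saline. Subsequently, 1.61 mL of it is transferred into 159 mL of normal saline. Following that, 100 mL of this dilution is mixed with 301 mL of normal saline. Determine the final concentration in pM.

1210 pM

Overall dilution factor = 15 × 39.95 × 99.76 × 4.010 = 2.40 × 10⁵.
291 μM / 2.40 × 10⁵ = 1.21 × 10⁻³ μM = 1210 pM.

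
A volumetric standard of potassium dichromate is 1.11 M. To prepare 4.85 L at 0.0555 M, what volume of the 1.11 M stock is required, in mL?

V₁ = C₂V₂/C₁ = 0.0555 × 4.85 / 1.11 = 0.242 L = 242 mL.

242 mL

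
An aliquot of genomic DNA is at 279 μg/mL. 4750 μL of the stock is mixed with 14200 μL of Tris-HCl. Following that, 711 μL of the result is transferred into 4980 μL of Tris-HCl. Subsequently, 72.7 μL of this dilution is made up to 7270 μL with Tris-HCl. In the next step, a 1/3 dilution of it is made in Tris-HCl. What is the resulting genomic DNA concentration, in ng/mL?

Overall dilution factor = 3.989 × 8.004 × 100 × 3 = 9580.
279 μg/mL / 9580 = 0.0291 μg/mL = 29.1 ng/mL.

29.1 ng/mL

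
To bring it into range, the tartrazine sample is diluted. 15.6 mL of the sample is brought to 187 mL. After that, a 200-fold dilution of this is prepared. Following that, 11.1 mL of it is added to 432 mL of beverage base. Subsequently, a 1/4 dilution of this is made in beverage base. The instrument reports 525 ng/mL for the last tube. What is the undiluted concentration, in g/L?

201 g/L

Overall dilution factor = 11.99 × 200 × 39.92 × 4 = 3.83 × 10⁵.
Original = 525 ng/mL × 3.83 × 10⁵ = 2.01 × 10⁸ ng/mL = 201 g/L.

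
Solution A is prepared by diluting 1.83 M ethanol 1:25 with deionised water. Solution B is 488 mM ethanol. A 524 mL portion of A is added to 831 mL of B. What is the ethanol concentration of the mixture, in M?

0.328 M

C_A = 1.83 M / 25 = 0.0732 M.
C_B = 488 mM = 0.488 M.
C_mix = (C_A·V_A + C_B·V_B)/(V_A + V_B) = (0.0732×524 + 0.488×831) / 1355 = 0.328 M.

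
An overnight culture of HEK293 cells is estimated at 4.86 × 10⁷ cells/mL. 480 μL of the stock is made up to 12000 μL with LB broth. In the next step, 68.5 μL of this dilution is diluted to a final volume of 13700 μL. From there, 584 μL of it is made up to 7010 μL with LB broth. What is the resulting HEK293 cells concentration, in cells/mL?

Overall dilution factor = 25 × 200 × 12.00 = 6.00 × 10⁴.
4.86 × 10⁷ cells/mL / 6.00 × 10⁴ = 810 cells/mL.

810 cells/mL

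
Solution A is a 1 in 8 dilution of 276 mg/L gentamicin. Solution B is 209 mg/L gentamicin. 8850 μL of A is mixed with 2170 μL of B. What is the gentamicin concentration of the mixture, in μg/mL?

C_A = 276 mg/L / 8 = 34.5 mg/L.
C_mix = (C_A·V_A + C_B·V_B)/(V_A + V_B) = (34.5×8850 + 209×2170) / 11020 = 68.9 mg/L = 68.9 μg/mL.

68.9 μg/mL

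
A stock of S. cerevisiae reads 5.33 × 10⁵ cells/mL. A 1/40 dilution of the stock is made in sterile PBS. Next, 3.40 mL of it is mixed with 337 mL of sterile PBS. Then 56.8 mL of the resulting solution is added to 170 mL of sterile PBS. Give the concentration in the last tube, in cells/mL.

33.3 cells/mL

Overall dilution factor = 40 × 100.1 × 3.993 = 1.60 × 10⁴.
5.33 × 10⁵ cells/mL / 1.60 × 10⁴ = 33.3 cells/mL.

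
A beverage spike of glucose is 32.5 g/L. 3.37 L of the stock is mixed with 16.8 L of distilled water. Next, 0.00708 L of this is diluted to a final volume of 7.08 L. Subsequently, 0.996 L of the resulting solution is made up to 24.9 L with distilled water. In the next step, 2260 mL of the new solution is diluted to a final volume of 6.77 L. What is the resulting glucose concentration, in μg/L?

Overall dilution factor = 5.985 × 1000 × 25 × 2.996 = 4.48 × 10⁵.
32.5 g/L / 4.48 × 10⁵ = 7.25 × 10⁻⁵ g/L = 72.5 μg/L.

72.5 μg/L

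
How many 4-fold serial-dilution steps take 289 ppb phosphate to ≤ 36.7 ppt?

Need 4ⁿ ≥ 7875, so n ≥ log(7875)/log(4) = 6.47.
Minimum whole steps: n = 7.

7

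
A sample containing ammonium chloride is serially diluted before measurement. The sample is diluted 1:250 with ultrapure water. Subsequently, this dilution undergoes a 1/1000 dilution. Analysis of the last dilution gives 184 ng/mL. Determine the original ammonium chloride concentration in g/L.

Overall dilution factor = 250 × 1000 = 2.50 × 10⁵.
Original = 184 ng/mL × 2.50 × 10⁵ = 4.60 × 10⁷ ng/mL = 46.0 g/L.

46.0 g/L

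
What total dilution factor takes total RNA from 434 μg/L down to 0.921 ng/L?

Factor = C₀/C_target = 434 μg/L / 0.921 ng/L = 4.71 × 10⁵.

4.71 × 10⁵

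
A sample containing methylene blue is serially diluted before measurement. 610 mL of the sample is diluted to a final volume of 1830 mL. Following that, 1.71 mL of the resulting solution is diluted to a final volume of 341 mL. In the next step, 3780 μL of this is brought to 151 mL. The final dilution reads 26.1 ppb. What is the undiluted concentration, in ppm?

Overall dilution factor = 3 × 199.4 × 39.95 = 2.39 × 10⁴.
Original = 26.1 ppb × 2.39 × 10⁴ = 6.24 × 10⁵ ppb = 624 ppm.

624 ppm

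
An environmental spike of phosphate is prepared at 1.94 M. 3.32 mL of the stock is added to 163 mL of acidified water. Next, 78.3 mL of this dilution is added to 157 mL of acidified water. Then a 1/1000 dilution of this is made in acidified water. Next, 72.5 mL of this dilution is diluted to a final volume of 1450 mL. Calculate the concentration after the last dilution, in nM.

Overall dilution factor = 50.10 × 3.005 × 1000 × 20 = 3.01 × 10⁶.
1.94 M / 3.01 × 10⁶ = 6.44 × 10⁻⁷ M = 644 nM.

644 nM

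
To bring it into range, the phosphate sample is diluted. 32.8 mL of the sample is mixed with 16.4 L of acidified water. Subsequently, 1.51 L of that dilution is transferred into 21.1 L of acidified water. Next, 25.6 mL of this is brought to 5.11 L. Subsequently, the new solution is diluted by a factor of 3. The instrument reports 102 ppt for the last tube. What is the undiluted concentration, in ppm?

458 ppm

Overall dilution factor = 501 × 14.97 × 199.6 × 3 = 4.49 × 10⁶.
Original = 102 ppt × 4.49 × 10⁶ = 4.58 × 10⁸ ppt = 458 ppm.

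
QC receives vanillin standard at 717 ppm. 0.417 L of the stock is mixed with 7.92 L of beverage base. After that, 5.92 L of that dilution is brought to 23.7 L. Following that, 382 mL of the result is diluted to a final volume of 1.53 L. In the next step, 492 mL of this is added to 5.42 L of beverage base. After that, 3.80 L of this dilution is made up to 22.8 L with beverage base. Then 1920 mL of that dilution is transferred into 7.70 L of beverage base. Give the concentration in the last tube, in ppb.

Overall dilution factor = 19.99 × 4.003 × 4.005 × 12.02 × 6 × 5.010 = 1.16 × 10⁵.
717 ppm / 1.16 × 10⁵ = 6.19 × 10⁻³ ppm = 6.19 ppb.

6.19 ppb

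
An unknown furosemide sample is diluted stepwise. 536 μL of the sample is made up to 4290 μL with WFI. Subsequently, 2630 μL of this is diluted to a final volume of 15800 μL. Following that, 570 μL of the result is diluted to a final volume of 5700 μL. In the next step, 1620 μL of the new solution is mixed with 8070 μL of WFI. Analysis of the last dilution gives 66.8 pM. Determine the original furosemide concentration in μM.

0.192 μM

Overall dilution factor = 8.004 × 6.008 × 10 × 5.981 = 2876.
Original = 66.8 pM × 2876 = 1.92 × 10⁵ pM = 0.192 μM.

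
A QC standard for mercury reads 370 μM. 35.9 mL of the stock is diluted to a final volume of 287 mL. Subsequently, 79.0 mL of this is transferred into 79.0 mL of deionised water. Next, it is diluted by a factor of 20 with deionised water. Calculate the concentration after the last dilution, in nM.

1160 nM

Overall dilution factor = 7.994 × 2 × 20 = 320.
370 μM / 320 = 1.16 μM = 1160 nM.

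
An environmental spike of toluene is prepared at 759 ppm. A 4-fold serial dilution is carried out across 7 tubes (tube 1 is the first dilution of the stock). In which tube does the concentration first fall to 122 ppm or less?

tube 2

Tube n has concentration 759 ppm / 4ⁿ.
Need 4ⁿ ≥ 759 ppm / 122 ppm = 6.22, so n ≥ 1.32.
First such tube: n = 2.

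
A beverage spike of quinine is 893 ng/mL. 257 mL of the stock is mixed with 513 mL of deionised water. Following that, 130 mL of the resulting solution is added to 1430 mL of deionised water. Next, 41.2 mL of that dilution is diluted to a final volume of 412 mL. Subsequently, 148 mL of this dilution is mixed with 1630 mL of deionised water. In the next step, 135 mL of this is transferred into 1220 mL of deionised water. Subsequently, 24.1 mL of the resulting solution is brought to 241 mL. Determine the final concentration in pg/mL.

2.06 pg/mL

Overall dilution factor = 2.996 × 12 × 10 × 12.01 × 10.04 × 10 = 4.34 × 10⁵.
893 ng/mL / 4.34 × 10⁵ = 2.06 × 10⁻³ ng/mL = 2.06 pg/mL.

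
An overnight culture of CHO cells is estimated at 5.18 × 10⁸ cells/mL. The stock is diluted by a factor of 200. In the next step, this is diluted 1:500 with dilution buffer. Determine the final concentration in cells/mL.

5180 cells/mL

Overall dilution factor = 200 × 500 = 1.00 × 10⁵.
5.18 × 10⁸ cells/mL / 1.00 × 10⁵ = 5180 cells/mL.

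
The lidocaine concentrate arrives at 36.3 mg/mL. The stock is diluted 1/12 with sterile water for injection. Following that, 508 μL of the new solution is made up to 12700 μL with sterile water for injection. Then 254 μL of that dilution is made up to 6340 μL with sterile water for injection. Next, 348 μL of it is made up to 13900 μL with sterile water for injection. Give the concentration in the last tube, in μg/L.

121 μg/L

Overall dilution factor = 12 × 25 × 24.96 × 39.94 = 2.99 × 10⁵.
36.3 mg/mL / 2.99 × 10⁵ = 1.21 × 10⁻⁴ mg/mL = 121 μg/L.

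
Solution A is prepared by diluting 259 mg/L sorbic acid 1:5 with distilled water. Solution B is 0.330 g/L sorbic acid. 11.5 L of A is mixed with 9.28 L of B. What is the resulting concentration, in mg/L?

C_A = 259 mg/L / 5 = 51.8 mg/L.
C_B = 0.330 g/L = 330 mg/L.
C_mix = (C_A·V_A + C_B·V_B)/(V_A + V_B) = (51.8×11.5 + 330×9.28) / 20.78 = 176 mg/L.

176 mg/L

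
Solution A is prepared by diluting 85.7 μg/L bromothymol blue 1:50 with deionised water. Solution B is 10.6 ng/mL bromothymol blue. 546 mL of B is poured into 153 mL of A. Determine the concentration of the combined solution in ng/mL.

8.65 ng/mL

C_A = 85.7 μg/L / 50 = 1.71 μg/L.
C_B = 10.6 ng/mL = 10.6 μg/L.
C_mix = (C_A·V_A + C_B·V_B)/(V_A + V_B) = (1.71×153 + 10.6×546) / 699.0 = 8.65 μg/L = 8.65 ng/mL.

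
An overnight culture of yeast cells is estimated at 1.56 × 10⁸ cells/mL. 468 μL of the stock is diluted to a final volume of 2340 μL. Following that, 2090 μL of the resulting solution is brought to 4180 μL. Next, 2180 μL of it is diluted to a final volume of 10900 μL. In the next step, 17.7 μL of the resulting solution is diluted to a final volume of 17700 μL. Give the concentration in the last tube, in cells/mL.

Overall dilution factor = 5 × 2 × 5 × 1000 = 5.00 × 10⁴.
1.56 × 10⁸ cells/mL / 5.00 × 10⁴ = 3120 cells/mL.

3120 cells/mL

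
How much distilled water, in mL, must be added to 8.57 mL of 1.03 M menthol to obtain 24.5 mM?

352 mL

24.5 mM = 0.0245 M.
V₂ = C₁V₁/C₂ = 1.03 × 8.57 / 0.0245 = 360 mL.
Diluent to add = V₂ − V₁ = 360 − 8.57 = 352 mL.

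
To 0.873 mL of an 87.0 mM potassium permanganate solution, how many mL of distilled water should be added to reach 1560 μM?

47.8 mL

1560 μM = 1.56 mM.
V₂ = C₁V₁/C₂ = 87.0 × 0.873 / 1.56 = 48.7 mL.
Diluent to add = V₂ − V₁ = 48.7 − 0.873 = 47.8 mL.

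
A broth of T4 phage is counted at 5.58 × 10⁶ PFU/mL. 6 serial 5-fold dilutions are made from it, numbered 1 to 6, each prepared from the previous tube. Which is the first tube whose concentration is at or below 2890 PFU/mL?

Tube n has concentration 5.58 × 10⁶ PFU/mL / 5ⁿ.
Need 5ⁿ ≥ 5.58 × 10⁶ PFU/mL / 2890 PFU/mL = 1931, so n ≥ 4.70.
First such tube: n = 5.

tube 5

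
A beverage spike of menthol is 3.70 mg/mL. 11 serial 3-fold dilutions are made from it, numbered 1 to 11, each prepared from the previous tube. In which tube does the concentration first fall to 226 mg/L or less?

Tube n has concentration 3.70 mg/mL / 3ⁿ.
Need 3ⁿ ≥ 3.70 mg/mL / 226 mg/L = 16.4, so n ≥ 2.54.
First such tube: n = 3.

tube 3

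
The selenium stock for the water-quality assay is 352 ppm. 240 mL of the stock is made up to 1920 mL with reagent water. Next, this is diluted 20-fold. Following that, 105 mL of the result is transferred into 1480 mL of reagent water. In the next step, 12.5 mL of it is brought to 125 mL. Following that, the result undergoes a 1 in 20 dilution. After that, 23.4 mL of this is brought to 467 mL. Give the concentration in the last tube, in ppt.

Overall dilution factor = 8 × 20 × 15.10 × 10 × 20 × 19.96 = 9.64 × 10⁶.
352 ppm / 9.64 × 10⁶ = 3.65 × 10⁻⁵ ppm = 36.5 ppt.

36.5 ppt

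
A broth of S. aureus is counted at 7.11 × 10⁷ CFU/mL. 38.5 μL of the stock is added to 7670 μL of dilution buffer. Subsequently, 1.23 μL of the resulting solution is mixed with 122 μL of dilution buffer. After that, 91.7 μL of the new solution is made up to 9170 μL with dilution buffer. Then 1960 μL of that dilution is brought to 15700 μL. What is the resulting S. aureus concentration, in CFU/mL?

4.42 CFU/mL

Overall dilution factor = 200.2 × 100.2 × 100 × 8.010 = 1.61 × 10⁷.
7.11 × 10⁷ CFU/mL / 1.61 × 10⁷ = 4.42 CFU/mL.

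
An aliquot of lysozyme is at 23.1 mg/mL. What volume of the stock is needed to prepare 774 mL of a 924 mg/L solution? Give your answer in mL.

31.0 mL

924 mg/L = 0.924 mg/mL.
V₁ = C₂V₂/C₁ = 0.924 × 774 / 23.1 = 31.0 mL.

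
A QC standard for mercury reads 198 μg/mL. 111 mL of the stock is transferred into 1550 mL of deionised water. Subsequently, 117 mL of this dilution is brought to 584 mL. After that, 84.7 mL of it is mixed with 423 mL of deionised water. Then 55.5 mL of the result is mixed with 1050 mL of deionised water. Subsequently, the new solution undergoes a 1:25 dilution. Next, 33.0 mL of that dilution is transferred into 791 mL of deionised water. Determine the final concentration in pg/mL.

Overall dilution factor = 14.96 × 4.991 × 5.994 × 19.92 × 25 × 24.97 = 5.57 × 10⁶.
198 μg/mL / 5.57 × 10⁶ = 3.56 × 10⁻⁵ μg/mL = 35.6 pg/mL.

35.6 pg/mL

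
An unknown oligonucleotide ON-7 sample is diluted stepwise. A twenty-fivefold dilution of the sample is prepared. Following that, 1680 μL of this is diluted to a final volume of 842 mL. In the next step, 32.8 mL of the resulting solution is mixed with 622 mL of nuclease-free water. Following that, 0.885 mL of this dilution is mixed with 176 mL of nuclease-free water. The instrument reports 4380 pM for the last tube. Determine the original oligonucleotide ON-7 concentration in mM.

219 mM

Overall dilution factor = 25 × 501.2 × 19.96 × 199.9 = 5.00 × 10⁷.
Original = 4380 pM × 5.00 × 10⁷ = 2.19 × 10¹¹ pM = 219 mM.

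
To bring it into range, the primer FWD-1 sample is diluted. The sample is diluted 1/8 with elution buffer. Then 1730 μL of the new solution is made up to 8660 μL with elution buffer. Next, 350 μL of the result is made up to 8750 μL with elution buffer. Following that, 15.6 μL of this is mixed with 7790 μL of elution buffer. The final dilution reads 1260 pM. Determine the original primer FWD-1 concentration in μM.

Overall dilution factor = 8 × 5.006 × 25 × 500.4 = 5.01 × 10⁵.
Original = 1260 pM × 5.01 × 10⁵ = 6.31 × 10⁸ pM = 631 μM.

631 μM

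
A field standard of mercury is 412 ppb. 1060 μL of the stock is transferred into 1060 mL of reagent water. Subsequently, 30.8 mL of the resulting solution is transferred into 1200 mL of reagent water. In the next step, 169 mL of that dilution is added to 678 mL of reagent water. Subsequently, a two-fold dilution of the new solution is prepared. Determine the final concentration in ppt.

Overall dilution factor = 1001 × 39.96 × 5.012 × 2 = 4.01 × 10⁵.
412 ppb / 4.01 × 10⁵ = 1.03 × 10⁻³ ppb = 1.03 ppt.

1.03 ppt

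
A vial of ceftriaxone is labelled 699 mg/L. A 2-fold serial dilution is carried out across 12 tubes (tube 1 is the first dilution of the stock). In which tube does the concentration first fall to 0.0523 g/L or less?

tube 4

Tube n has concentration 699 mg/L / 2ⁿ.
Need 2ⁿ ≥ 699 mg/L / 0.0523 g/L = 13.4, so n ≥ 3.74.
First such tube: n = 4.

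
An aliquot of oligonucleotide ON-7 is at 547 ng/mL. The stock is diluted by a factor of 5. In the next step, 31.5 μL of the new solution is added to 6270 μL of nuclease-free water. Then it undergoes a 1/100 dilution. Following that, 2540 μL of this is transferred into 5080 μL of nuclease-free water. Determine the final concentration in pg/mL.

1.82 pg/mL

Overall dilution factor = 5 × 200.0 × 100 × 3 = 3.00 × 10⁵.
547 ng/mL / 3.00 × 10⁵ = 1.82 × 10⁻³ ng/mL = 1.82 pg/mL.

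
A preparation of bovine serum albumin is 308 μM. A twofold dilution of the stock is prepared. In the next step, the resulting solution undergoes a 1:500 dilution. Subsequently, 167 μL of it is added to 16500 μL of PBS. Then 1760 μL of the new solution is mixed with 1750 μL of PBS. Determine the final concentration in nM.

Overall dilution factor = 2 × 500 × 99.80 × 1.994 = 1.99 × 10⁵.
308 μM / 1.99 × 10⁵ = 1.55 × 10⁻³ μM = 1.55 nM.

1.55 nM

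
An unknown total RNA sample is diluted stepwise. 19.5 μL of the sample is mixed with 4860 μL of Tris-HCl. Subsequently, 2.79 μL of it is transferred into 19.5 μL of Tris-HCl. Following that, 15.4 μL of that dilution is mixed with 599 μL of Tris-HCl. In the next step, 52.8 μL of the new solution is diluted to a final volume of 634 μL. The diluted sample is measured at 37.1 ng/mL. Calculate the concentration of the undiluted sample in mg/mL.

35.5 mg/mL

Overall dilution factor = 250.2 × 7.989 × 39.90 × 12.01 = 9.58 × 10⁵.
Original = 37.1 ng/mL × 9.58 × 10⁵ = 3.55 × 10⁷ ng/mL = 35.5 mg/mL.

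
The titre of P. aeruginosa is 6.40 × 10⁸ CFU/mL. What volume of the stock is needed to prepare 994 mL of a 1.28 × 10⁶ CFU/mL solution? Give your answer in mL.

1.99 mL

V₁ = C₂V₂/C₁ = 1.28 × 10⁶ × 994 / 6.40 × 10⁸ = 1.99 mL.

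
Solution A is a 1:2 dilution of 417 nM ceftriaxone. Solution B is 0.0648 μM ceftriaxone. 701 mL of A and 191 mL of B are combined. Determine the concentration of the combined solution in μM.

0.178 μM

C_A = 417 nM / 2 = 208 nM.
C_B = 0.0648 μM = 64.8 nM.
C_mix = (C_A·V_A + C_B·V_B)/(V_A + V_B) = (208×701 + 64.8×191) / 892.0 = 178 nM = 0.178 μM.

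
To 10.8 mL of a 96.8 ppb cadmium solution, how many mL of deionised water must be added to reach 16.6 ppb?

52.2 mL

V₂ = C₁V₁/C₂ = 96.8 × 10.8 / 16.6 = 63.0 mL.
Diluent to add = V₂ − V₁ = 63.0 − 10.8 = 52.2 mL.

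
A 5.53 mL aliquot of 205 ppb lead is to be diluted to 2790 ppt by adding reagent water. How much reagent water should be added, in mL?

401 mL

2790 ppt = 2.79 ppb.
V₂ = C₁V₁/C₂ = 205 × 5.53 / 2.79 = 406 mL.
Diluent to add = V₂ − V₁ = 406 − 5.53 = 401 mL.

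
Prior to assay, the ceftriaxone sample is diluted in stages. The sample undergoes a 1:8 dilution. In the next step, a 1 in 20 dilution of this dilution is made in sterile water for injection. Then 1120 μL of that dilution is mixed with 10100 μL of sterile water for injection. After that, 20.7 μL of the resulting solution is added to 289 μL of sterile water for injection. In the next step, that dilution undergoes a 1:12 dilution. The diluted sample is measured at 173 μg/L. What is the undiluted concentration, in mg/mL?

49.8 mg/mL

Overall dilution factor = 8 × 20 × 10.02 × 14.96 × 12 = 2.88 × 10⁵.
Original = 173 μg/L × 2.88 × 10⁵ = 4.98 × 10⁷ μg/L = 49.8 mg/mL.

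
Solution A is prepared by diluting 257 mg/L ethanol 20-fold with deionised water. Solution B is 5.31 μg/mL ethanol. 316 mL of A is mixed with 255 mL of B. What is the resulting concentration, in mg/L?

9.48 mg/L

C_A = 257 mg/L / 20 = 12.8 mg/L.
C_B = 5.31 μg/mL = 5.31 mg/L.
C_mix = (C_A·V_A + C_B·V_B)/(V_A + V_B) = (12.8×316 + 5.31×255) / 571.0 = 9.48 mg/L.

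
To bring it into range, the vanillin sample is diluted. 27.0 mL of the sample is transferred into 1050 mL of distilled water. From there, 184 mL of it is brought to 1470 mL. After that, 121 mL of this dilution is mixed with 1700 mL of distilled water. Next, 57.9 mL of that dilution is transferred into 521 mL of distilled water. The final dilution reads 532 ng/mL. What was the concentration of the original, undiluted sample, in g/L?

25.5 g/L

Overall dilution factor = 39.89 × 7.989 × 15.05 × 9.998 = 4.80 × 10⁴.
Original = 532 ng/mL × 4.80 × 10⁴ = 2.55 × 10⁷ ng/mL = 25.5 g/L.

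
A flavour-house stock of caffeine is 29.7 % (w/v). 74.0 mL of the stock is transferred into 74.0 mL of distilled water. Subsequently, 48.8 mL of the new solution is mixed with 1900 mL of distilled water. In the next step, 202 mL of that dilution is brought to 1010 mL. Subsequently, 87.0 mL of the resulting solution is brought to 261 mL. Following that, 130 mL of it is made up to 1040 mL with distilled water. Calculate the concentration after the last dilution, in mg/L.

31.0 mg/L

Overall dilution factor = 2 × 39.93 × 5 × 3 × 8 = 9584.
29.7 % (w/v) / 9584 = 3.10 × 10⁻³ % (w/v) = 31.0 mg/L.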